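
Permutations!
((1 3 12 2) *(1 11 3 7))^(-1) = (1 7)(2 12 3 11)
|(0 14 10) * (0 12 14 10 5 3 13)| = 7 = |(0 10 12 14 5 3 13)|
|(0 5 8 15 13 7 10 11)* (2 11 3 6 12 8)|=|(0 5 2 11)(3 6 12 8 15 13 7 10)|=8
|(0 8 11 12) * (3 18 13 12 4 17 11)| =|(0 8 3 18 13 12)(4 17 11)| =6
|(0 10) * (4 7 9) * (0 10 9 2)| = |(10)(0 9 4 7 2)| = 5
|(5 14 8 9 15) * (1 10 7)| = 15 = |(1 10 7)(5 14 8 9 15)|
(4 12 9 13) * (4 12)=(9 13 12)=[0, 1, 2, 3, 4, 5, 6, 7, 8, 13, 10, 11, 9, 12]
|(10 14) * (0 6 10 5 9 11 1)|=8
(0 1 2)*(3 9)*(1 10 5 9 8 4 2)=(0 10 5 9 3 8 4 2)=[10, 1, 0, 8, 2, 9, 6, 7, 4, 3, 5]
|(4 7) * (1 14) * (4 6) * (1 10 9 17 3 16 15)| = 24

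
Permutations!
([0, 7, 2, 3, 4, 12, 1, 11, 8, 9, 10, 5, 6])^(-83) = [0, 7, 2, 3, 4, 12, 1, 11, 8, 9, 10, 5, 6]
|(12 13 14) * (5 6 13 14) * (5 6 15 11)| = |(5 15 11)(6 13)(12 14)| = 6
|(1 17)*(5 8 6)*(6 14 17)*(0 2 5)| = 8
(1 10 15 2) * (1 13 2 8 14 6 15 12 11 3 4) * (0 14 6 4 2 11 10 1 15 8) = (0 14 4 15)(2 13 11 3)(6 8)(10 12) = [14, 1, 13, 2, 15, 5, 8, 7, 6, 9, 12, 3, 10, 11, 4, 0]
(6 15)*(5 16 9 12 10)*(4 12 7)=(4 12 10 5 16 9 7)(6 15)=[0, 1, 2, 3, 12, 16, 15, 4, 8, 7, 5, 11, 10, 13, 14, 6, 9]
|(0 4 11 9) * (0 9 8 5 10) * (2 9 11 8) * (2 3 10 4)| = |(0 2 9 11 3 10)(4 8 5)| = 6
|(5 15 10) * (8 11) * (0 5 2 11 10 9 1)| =|(0 5 15 9 1)(2 11 8 10)| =20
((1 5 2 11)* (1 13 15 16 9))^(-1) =(1 9 16 15 13 11 2 5)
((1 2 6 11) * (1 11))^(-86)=((11)(1 2 6))^(-86)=(11)(1 2 6)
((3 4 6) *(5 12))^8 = (12)(3 6 4)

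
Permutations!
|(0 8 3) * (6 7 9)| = |(0 8 3)(6 7 9)| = 3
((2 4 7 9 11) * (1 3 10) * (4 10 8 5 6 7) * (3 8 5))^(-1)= (1 10 2 11 9 7 6 5 3 8)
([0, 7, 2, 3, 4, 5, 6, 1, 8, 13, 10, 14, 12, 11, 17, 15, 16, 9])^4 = (9 17 14 11 13)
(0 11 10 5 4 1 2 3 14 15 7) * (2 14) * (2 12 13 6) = [11, 14, 3, 12, 1, 4, 2, 0, 8, 9, 5, 10, 13, 6, 15, 7] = (0 11 10 5 4 1 14 15 7)(2 3 12 13 6)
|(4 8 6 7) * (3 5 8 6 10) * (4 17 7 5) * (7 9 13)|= |(3 4 6 5 8 10)(7 17 9 13)|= 12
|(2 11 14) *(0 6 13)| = 3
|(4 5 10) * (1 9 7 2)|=|(1 9 7 2)(4 5 10)|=12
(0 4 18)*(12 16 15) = (0 4 18)(12 16 15) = [4, 1, 2, 3, 18, 5, 6, 7, 8, 9, 10, 11, 16, 13, 14, 12, 15, 17, 0]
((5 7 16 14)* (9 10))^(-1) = (5 14 16 7)(9 10)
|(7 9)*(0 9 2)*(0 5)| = |(0 9 7 2 5)| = 5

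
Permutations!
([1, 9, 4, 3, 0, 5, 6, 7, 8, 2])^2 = [9, 2, 0, 3, 1, 5, 6, 7, 8, 4]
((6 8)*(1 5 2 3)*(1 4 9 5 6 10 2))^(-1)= ((1 6 8 10 2 3 4 9 5))^(-1)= (1 5 9 4 3 2 10 8 6)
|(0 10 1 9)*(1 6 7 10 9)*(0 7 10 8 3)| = 10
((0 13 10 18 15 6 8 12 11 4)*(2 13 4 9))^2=((0 4)(2 13 10 18 15 6 8 12 11 9))^2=(2 10 15 8 11)(6 12 9 13 18)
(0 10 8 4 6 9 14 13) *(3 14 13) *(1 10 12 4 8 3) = [12, 10, 2, 14, 6, 5, 9, 7, 8, 13, 3, 11, 4, 0, 1] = (0 12 4 6 9 13)(1 10 3 14)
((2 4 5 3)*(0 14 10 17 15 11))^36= (17)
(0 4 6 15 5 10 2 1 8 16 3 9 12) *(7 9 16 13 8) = (0 4 6 15 5 10 2 1 7 9 12)(3 16)(8 13) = [4, 7, 1, 16, 6, 10, 15, 9, 13, 12, 2, 11, 0, 8, 14, 5, 3]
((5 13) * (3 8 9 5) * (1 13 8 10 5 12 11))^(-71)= (1 13 3 10 5 8 9 12 11)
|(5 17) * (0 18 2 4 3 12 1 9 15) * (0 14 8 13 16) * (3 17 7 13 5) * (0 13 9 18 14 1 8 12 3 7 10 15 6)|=30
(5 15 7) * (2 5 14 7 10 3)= (2 5 15 10 3)(7 14)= [0, 1, 5, 2, 4, 15, 6, 14, 8, 9, 3, 11, 12, 13, 7, 10]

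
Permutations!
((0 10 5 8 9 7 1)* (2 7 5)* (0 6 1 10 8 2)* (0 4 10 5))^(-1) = ((0 8 9)(1 6)(2 7 5)(4 10))^(-1) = (0 9 8)(1 6)(2 5 7)(4 10)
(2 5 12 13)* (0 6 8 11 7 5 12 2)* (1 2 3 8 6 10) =(0 10 1 2 12 13)(3 8 11 7 5) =[10, 2, 12, 8, 4, 3, 6, 5, 11, 9, 1, 7, 13, 0]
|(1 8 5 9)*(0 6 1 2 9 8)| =|(0 6 1)(2 9)(5 8)| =6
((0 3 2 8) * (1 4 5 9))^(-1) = ((0 3 2 8)(1 4 5 9))^(-1) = (0 8 2 3)(1 9 5 4)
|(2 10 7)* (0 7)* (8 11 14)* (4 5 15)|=|(0 7 2 10)(4 5 15)(8 11 14)|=12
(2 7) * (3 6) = (2 7)(3 6) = [0, 1, 7, 6, 4, 5, 3, 2]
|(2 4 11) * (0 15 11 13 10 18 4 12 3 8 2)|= 12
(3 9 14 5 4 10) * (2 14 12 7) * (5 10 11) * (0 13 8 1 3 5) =(0 13 8 1 3 9 12 7 2 14 10 5 4 11) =[13, 3, 14, 9, 11, 4, 6, 2, 1, 12, 5, 0, 7, 8, 10]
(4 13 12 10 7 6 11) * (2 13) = (2 13 12 10 7 6 11 4) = [0, 1, 13, 3, 2, 5, 11, 6, 8, 9, 7, 4, 10, 12]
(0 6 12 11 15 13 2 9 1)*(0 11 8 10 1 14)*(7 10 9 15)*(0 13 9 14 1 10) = (0 6 12 8 14 13 2 15 9 1 11 7) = [6, 11, 15, 3, 4, 5, 12, 0, 14, 1, 10, 7, 8, 2, 13, 9]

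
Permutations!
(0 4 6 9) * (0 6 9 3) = (0 4 9 6 3) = [4, 1, 2, 0, 9, 5, 3, 7, 8, 6]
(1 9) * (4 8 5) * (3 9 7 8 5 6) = [0, 7, 2, 9, 5, 4, 3, 8, 6, 1] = (1 7 8 6 3 9)(4 5)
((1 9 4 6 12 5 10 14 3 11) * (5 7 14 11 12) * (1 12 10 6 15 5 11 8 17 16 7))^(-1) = ((1 9 4 15 5 6 11 12)(3 10 8 17 16 7 14))^(-1) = (1 12 11 6 5 15 4 9)(3 14 7 16 17 8 10)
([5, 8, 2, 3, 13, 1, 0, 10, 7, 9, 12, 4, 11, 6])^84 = [11, 13, 2, 3, 7, 4, 12, 0, 6, 9, 5, 8, 1, 10]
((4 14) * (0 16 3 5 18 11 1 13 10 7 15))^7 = ((0 16 3 5 18 11 1 13 10 7 15)(4 14))^7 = (0 13 5 15 1 3 7 11 16 10 18)(4 14)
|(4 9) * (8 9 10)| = |(4 10 8 9)| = 4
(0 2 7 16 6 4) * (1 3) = [2, 3, 7, 1, 0, 5, 4, 16, 8, 9, 10, 11, 12, 13, 14, 15, 6] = (0 2 7 16 6 4)(1 3)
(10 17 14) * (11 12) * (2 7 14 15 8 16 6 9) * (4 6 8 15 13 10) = (2 7 14 4 6 9)(8 16)(10 17 13)(11 12) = [0, 1, 7, 3, 6, 5, 9, 14, 16, 2, 17, 12, 11, 10, 4, 15, 8, 13]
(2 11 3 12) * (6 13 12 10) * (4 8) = [0, 1, 11, 10, 8, 5, 13, 7, 4, 9, 6, 3, 2, 12] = (2 11 3 10 6 13 12)(4 8)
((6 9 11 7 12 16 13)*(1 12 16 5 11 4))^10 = (16) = ((1 12 5 11 7 16 13 6 9 4))^10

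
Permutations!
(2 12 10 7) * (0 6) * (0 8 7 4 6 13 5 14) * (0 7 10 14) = (0 13 5)(2 12 14 7)(4 6 8 10) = [13, 1, 12, 3, 6, 0, 8, 2, 10, 9, 4, 11, 14, 5, 7]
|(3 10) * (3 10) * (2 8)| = |(10)(2 8)| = 2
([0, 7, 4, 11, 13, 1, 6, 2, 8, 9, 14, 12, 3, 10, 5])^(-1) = (1 5 14 10 13 4 2 7)(3 12 11)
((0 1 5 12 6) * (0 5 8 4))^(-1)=(0 4 8 1)(5 6 12)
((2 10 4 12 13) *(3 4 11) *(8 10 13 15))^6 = (3 11 10 8 15 12 4) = ((2 13)(3 4 12 15 8 10 11))^6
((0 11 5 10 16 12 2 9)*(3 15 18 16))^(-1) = (0 9 2 12 16 18 15 3 10 5 11) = ((0 11 5 10 3 15 18 16 12 2 9))^(-1)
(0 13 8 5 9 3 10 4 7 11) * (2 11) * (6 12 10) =(0 13 8 5 9 3 6 12 10 4 7 2 11) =[13, 1, 11, 6, 7, 9, 12, 2, 5, 3, 4, 0, 10, 8]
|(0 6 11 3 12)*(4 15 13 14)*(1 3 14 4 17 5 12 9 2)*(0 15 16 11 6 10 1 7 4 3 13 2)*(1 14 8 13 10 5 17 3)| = |(17)(0 5 12 15 2 7 4 16 11 8 13 1 10 14 3 9)| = 16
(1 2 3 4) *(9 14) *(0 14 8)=[14, 2, 3, 4, 1, 5, 6, 7, 0, 8, 10, 11, 12, 13, 9]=(0 14 9 8)(1 2 3 4)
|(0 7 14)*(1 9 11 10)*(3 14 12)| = 20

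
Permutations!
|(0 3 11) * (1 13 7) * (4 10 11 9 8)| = 21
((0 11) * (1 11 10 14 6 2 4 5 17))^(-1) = ((0 10 14 6 2 4 5 17 1 11))^(-1) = (0 11 1 17 5 4 2 6 14 10)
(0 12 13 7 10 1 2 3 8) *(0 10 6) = [12, 2, 3, 8, 4, 5, 0, 6, 10, 9, 1, 11, 13, 7] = (0 12 13 7 6)(1 2 3 8 10)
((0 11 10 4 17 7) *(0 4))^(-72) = ((0 11 10)(4 17 7))^(-72) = (17)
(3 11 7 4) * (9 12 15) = (3 11 7 4)(9 12 15) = [0, 1, 2, 11, 3, 5, 6, 4, 8, 12, 10, 7, 15, 13, 14, 9]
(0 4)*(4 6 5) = (0 6 5 4) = [6, 1, 2, 3, 0, 4, 5]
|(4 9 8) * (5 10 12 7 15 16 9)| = |(4 5 10 12 7 15 16 9 8)| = 9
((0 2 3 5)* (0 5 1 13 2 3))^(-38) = ((0 3 1 13 2))^(-38) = (0 1 2 3 13)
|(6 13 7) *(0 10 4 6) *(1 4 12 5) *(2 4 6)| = |(0 10 12 5 1 6 13 7)(2 4)| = 8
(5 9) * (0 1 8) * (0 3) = (0 1 8 3)(5 9) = [1, 8, 2, 0, 4, 9, 6, 7, 3, 5]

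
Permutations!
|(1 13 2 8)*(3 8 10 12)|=|(1 13 2 10 12 3 8)|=7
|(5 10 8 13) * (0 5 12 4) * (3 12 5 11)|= |(0 11 3 12 4)(5 10 8 13)|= 20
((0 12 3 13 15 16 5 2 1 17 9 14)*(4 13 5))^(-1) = ((0 12 3 5 2 1 17 9 14)(4 13 15 16))^(-1) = (0 14 9 17 1 2 5 3 12)(4 16 15 13)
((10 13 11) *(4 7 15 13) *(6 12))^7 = (4 7 15 13 11 10)(6 12)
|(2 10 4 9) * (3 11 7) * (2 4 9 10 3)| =12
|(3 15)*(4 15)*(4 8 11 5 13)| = 7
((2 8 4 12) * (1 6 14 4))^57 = ((1 6 14 4 12 2 8))^57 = (1 6 14 4 12 2 8)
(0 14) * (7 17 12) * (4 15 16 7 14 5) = (0 5 4 15 16 7 17 12 14) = [5, 1, 2, 3, 15, 4, 6, 17, 8, 9, 10, 11, 14, 13, 0, 16, 7, 12]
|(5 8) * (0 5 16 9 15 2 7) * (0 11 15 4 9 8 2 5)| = |(2 7 11 15 5)(4 9)(8 16)| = 10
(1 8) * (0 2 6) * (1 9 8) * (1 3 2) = (0 1 3 2 6)(8 9) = [1, 3, 6, 2, 4, 5, 0, 7, 9, 8]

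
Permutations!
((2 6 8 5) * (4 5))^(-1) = (2 5 4 8 6)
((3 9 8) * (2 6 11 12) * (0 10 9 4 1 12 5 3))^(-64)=(12)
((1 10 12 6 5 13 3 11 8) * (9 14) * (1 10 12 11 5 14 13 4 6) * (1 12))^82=(3 9 6 5 13 14 4)(8 10 11)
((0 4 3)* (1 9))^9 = (1 9)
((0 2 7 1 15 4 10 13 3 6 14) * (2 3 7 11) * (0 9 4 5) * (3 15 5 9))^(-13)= ((0 15 9 4 10 13 7 1 5)(2 11)(3 6 14))^(-13)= (0 13 15 7 9 1 4 5 10)(2 11)(3 14 6)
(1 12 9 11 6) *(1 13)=[0, 12, 2, 3, 4, 5, 13, 7, 8, 11, 10, 6, 9, 1]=(1 12 9 11 6 13)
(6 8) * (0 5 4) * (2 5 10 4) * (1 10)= (0 1 10 4)(2 5)(6 8)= [1, 10, 5, 3, 0, 2, 8, 7, 6, 9, 4]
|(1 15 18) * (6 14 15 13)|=6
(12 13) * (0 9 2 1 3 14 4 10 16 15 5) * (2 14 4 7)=(0 9 14 7 2 1 3 4 10 16 15 5)(12 13)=[9, 3, 1, 4, 10, 0, 6, 2, 8, 14, 16, 11, 13, 12, 7, 5, 15]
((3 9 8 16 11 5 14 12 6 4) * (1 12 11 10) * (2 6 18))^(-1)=(1 10 16 8 9 3 4 6 2 18 12)(5 11 14)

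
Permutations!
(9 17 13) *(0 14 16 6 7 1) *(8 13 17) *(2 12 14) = (17)(0 2 12 14 16 6 7 1)(8 13 9) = [2, 0, 12, 3, 4, 5, 7, 1, 13, 8, 10, 11, 14, 9, 16, 15, 6, 17]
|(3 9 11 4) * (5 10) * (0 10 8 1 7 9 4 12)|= 18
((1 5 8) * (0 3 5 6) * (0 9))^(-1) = (0 9 6 1 8 5 3)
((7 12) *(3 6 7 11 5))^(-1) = (3 5 11 12 7 6)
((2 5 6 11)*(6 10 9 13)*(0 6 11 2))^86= ((0 6 2 5 10 9 13 11))^86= (0 13 10 2)(5 6 11 9)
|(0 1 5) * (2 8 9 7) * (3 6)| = |(0 1 5)(2 8 9 7)(3 6)| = 12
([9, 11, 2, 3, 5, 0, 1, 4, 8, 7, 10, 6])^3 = [4, 1, 2, 3, 9, 7, 6, 0, 8, 5, 10, 11]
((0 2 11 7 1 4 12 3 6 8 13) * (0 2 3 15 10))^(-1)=(0 10 15 12 4 1 7 11 2 13 8 6 3)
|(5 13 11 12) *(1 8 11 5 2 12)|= 6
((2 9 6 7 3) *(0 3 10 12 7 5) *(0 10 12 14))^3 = (0 9 10 3 6 14 2 5)(7 12)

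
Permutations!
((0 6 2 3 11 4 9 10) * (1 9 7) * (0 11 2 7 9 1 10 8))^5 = (0 4 7 8 11 6 9 10)(2 3)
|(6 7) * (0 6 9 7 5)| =6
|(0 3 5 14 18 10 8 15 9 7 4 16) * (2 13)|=12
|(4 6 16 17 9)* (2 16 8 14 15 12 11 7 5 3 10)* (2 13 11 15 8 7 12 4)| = |(2 16 17 9)(3 10 13 11 12 15 4 6 7 5)(8 14)| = 20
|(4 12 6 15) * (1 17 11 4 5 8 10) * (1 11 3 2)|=|(1 17 3 2)(4 12 6 15 5 8 10 11)|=8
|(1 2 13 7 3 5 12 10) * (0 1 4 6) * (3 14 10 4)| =12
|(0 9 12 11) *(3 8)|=4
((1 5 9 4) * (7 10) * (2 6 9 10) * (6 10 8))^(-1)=((1 5 8 6 9 4)(2 10 7))^(-1)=(1 4 9 6 8 5)(2 7 10)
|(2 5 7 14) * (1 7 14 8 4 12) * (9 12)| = 6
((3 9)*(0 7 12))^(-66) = (12)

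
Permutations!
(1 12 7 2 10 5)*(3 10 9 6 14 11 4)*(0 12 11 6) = (0 12 7 2 9)(1 11 4 3 10 5)(6 14) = [12, 11, 9, 10, 3, 1, 14, 2, 8, 0, 5, 4, 7, 13, 6]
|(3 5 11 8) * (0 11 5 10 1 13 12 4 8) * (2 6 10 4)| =|(0 11)(1 13 12 2 6 10)(3 4 8)| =6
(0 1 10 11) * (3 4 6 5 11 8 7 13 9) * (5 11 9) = (0 1 10 8 7 13 5 9 3 4 6 11) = [1, 10, 2, 4, 6, 9, 11, 13, 7, 3, 8, 0, 12, 5]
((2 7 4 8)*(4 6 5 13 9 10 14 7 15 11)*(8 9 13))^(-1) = ((2 15 11 4 9 10 14 7 6 5 8))^(-1) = (2 8 5 6 7 14 10 9 4 11 15)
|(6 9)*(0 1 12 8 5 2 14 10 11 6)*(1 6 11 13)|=24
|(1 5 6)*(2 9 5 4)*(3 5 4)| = 12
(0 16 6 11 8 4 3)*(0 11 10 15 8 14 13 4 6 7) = (0 16 7)(3 11 14 13 4)(6 10 15 8) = [16, 1, 2, 11, 3, 5, 10, 0, 6, 9, 15, 14, 12, 4, 13, 8, 7]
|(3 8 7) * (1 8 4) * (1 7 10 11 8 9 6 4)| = |(1 9 6 4 7 3)(8 10 11)| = 6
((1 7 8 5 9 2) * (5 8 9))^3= (1 2 9 7)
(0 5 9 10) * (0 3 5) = (3 5 9 10) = [0, 1, 2, 5, 4, 9, 6, 7, 8, 10, 3]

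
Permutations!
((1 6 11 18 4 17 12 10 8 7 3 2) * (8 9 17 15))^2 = ((1 6 11 18 4 15 8 7 3 2)(9 17 12 10))^2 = (1 11 4 8 3)(2 6 18 15 7)(9 12)(10 17)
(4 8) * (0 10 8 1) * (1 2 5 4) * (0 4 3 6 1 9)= (0 10 8 9)(1 4 2 5 3 6)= [10, 4, 5, 6, 2, 3, 1, 7, 9, 0, 8]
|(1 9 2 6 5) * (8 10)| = |(1 9 2 6 5)(8 10)| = 10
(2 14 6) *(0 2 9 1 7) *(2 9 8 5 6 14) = (14)(0 9 1 7)(5 6 8) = [9, 7, 2, 3, 4, 6, 8, 0, 5, 1, 10, 11, 12, 13, 14]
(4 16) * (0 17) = (0 17)(4 16) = [17, 1, 2, 3, 16, 5, 6, 7, 8, 9, 10, 11, 12, 13, 14, 15, 4, 0]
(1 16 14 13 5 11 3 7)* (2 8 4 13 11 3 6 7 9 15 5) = (1 16 14 11 6 7)(2 8 4 13)(3 9 15 5) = [0, 16, 8, 9, 13, 3, 7, 1, 4, 15, 10, 6, 12, 2, 11, 5, 14]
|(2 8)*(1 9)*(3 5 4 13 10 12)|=6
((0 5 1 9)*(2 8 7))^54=(0 1)(5 9)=((0 5 1 9)(2 8 7))^54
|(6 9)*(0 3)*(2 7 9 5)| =|(0 3)(2 7 9 6 5)| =10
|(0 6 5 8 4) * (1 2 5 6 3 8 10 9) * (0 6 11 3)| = 5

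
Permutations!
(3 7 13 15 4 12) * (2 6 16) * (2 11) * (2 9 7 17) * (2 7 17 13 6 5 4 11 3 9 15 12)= [0, 1, 5, 13, 2, 4, 16, 6, 8, 17, 10, 15, 9, 12, 14, 11, 3, 7]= (2 5 4)(3 13 12 9 17 7 6 16)(11 15)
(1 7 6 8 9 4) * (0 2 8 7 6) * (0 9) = (0 2 8)(1 6 7 9 4) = [2, 6, 8, 3, 1, 5, 7, 9, 0, 4]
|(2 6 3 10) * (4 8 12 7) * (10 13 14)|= 12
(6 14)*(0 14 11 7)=(0 14 6 11 7)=[14, 1, 2, 3, 4, 5, 11, 0, 8, 9, 10, 7, 12, 13, 6]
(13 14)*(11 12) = (11 12)(13 14) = [0, 1, 2, 3, 4, 5, 6, 7, 8, 9, 10, 12, 11, 14, 13]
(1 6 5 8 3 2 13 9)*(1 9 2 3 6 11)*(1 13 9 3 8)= (1 11 13 2 9 3 8 6 5)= [0, 11, 9, 8, 4, 1, 5, 7, 6, 3, 10, 13, 12, 2]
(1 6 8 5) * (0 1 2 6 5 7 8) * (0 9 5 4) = [1, 4, 6, 3, 0, 2, 9, 8, 7, 5] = (0 1 4)(2 6 9 5)(7 8)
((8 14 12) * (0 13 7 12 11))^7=(14)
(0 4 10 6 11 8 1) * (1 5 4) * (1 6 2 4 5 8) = (0 6 11 1)(2 4 10) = [6, 0, 4, 3, 10, 5, 11, 7, 8, 9, 2, 1]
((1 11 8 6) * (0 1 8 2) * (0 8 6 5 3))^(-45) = (0 8 1 5 11 3 2)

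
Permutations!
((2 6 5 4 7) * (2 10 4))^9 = ((2 6 5)(4 7 10))^9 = (10)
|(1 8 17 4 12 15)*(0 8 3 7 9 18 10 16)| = 13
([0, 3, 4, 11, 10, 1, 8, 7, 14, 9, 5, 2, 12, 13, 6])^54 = [0, 10, 3, 5, 11, 4, 6, 7, 8, 9, 2, 1, 12, 13, 14]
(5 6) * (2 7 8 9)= (2 7 8 9)(5 6)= [0, 1, 7, 3, 4, 6, 5, 8, 9, 2]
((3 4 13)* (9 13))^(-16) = ((3 4 9 13))^(-16) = (13)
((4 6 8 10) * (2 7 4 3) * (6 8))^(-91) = ((2 7 4 8 10 3))^(-91) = (2 3 10 8 4 7)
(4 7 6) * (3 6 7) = (7)(3 6 4) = [0, 1, 2, 6, 3, 5, 4, 7]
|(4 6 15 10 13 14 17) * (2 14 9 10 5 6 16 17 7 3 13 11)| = |(2 14 7 3 13 9 10 11)(4 16 17)(5 6 15)| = 24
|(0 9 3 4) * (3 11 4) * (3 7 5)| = |(0 9 11 4)(3 7 5)| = 12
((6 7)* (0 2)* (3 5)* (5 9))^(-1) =(0 2)(3 5 9)(6 7) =((0 2)(3 9 5)(6 7))^(-1)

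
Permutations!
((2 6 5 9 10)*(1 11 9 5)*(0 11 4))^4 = (0 2)(1 9)(4 10)(6 11)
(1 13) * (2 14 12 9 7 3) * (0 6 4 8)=(0 6 4 8)(1 13)(2 14 12 9 7 3)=[6, 13, 14, 2, 8, 5, 4, 3, 0, 7, 10, 11, 9, 1, 12]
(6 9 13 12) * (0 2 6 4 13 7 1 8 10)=(0 2 6 9 7 1 8 10)(4 13 12)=[2, 8, 6, 3, 13, 5, 9, 1, 10, 7, 0, 11, 4, 12]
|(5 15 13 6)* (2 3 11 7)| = |(2 3 11 7)(5 15 13 6)| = 4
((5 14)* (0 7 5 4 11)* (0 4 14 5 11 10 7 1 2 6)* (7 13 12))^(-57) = ((14)(0 1 2 6)(4 10 13 12 7 11))^(-57) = (14)(0 6 2 1)(4 12)(7 10)(11 13)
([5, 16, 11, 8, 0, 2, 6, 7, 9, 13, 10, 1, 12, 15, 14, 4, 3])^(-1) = [4, 11, 5, 16, 15, 0, 6, 7, 3, 8, 10, 2, 12, 9, 14, 13, 1]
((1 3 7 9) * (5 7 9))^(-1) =(1 9 3)(5 7)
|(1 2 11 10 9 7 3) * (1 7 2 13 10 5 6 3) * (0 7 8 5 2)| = 12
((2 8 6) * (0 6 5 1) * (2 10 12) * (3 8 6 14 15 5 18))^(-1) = ((0 14 15 5 1)(2 6 10 12)(3 8 18))^(-1) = (0 1 5 15 14)(2 12 10 6)(3 18 8)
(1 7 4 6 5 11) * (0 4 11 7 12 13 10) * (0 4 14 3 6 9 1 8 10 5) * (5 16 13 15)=(0 14 3 6)(1 12 15 5 7 11 8 10 4 9)(13 16)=[14, 12, 2, 6, 9, 7, 0, 11, 10, 1, 4, 8, 15, 16, 3, 5, 13]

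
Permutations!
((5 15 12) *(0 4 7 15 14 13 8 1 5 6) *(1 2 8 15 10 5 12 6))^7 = (0 15 14 10 4 6 13 5 7)(1 12)(2 8)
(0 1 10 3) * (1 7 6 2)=(0 7 6 2 1 10 3)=[7, 10, 1, 0, 4, 5, 2, 6, 8, 9, 3]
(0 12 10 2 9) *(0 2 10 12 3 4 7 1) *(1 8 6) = (12)(0 3 4 7 8 6 1)(2 9) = [3, 0, 9, 4, 7, 5, 1, 8, 6, 2, 10, 11, 12]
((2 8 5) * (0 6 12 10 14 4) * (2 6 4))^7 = (14)(0 4)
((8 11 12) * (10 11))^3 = (8 12 11 10)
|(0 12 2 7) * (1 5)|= |(0 12 2 7)(1 5)|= 4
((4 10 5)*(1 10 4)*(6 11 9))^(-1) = (1 5 10)(6 9 11)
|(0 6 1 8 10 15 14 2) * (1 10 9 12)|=12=|(0 6 10 15 14 2)(1 8 9 12)|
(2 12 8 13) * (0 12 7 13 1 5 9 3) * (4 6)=(0 12 8 1 5 9 3)(2 7 13)(4 6)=[12, 5, 7, 0, 6, 9, 4, 13, 1, 3, 10, 11, 8, 2]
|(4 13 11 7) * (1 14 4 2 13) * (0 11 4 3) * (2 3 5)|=|(0 11 7 3)(1 14 5 2 13 4)|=12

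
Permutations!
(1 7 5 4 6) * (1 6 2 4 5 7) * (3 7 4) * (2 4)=(2 3 7)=[0, 1, 3, 7, 4, 5, 6, 2]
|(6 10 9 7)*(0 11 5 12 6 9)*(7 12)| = |(0 11 5 7 9 12 6 10)| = 8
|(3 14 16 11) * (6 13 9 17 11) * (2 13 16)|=14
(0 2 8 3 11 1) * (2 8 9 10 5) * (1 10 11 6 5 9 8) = (0 1)(2 8 3 6 5)(9 11 10) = [1, 0, 8, 6, 4, 2, 5, 7, 3, 11, 9, 10]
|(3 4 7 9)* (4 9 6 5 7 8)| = 6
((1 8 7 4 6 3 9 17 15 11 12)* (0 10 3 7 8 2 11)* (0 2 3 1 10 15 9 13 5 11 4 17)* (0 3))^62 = (0 2 6 17 3 5 12 1 15 4 7 9 13 11 10)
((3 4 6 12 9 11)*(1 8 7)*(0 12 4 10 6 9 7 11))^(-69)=((0 12 7 1 8 11 3 10 6 4 9))^(-69)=(0 6 11 7 9 10 8 12 4 3 1)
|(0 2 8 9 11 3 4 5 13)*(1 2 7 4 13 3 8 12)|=|(0 7 4 5 3 13)(1 2 12)(8 9 11)|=6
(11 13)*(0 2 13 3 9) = (0 2 13 11 3 9) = [2, 1, 13, 9, 4, 5, 6, 7, 8, 0, 10, 3, 12, 11]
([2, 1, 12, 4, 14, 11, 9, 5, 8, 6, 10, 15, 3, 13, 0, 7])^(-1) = [14, 1, 0, 12, 3, 7, 9, 15, 8, 6, 10, 5, 2, 13, 4, 11]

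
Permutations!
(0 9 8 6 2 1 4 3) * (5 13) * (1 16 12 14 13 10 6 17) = (0 9 8 17 1 4 3)(2 16 12 14 13 5 10 6) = [9, 4, 16, 0, 3, 10, 2, 7, 17, 8, 6, 11, 14, 5, 13, 15, 12, 1]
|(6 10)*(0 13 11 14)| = 4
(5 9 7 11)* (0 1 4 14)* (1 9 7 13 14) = (0 9 13 14)(1 4)(5 7 11) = [9, 4, 2, 3, 1, 7, 6, 11, 8, 13, 10, 5, 12, 14, 0]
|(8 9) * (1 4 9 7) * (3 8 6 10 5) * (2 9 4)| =|(1 2 9 6 10 5 3 8 7)| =9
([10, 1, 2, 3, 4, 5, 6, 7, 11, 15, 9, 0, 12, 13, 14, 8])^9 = [15, 1, 2, 3, 4, 5, 6, 7, 10, 11, 8, 9, 12, 13, 14, 0]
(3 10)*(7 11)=(3 10)(7 11)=[0, 1, 2, 10, 4, 5, 6, 11, 8, 9, 3, 7]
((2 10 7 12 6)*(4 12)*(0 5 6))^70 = ((0 5 6 2 10 7 4 12))^70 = (0 4 10 6)(2 5 12 7)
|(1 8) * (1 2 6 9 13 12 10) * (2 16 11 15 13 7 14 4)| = 24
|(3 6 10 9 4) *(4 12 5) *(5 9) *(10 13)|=6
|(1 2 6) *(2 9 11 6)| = 4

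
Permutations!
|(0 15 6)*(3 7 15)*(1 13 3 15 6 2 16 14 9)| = 11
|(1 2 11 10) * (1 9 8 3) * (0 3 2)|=15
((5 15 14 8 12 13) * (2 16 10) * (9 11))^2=((2 16 10)(5 15 14 8 12 13)(9 11))^2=(2 10 16)(5 14 12)(8 13 15)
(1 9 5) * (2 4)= [0, 9, 4, 3, 2, 1, 6, 7, 8, 5]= (1 9 5)(2 4)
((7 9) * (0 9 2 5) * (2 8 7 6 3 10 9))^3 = ((0 2 5)(3 10 9 6)(7 8))^3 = (3 6 9 10)(7 8)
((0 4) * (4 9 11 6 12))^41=(0 4 12 6 11 9)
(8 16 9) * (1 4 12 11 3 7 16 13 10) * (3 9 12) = [0, 4, 2, 7, 3, 5, 6, 16, 13, 8, 1, 9, 11, 10, 14, 15, 12] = (1 4 3 7 16 12 11 9 8 13 10)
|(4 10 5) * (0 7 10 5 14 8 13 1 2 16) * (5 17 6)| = |(0 7 10 14 8 13 1 2 16)(4 17 6 5)| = 36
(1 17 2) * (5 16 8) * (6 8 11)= (1 17 2)(5 16 11 6 8)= [0, 17, 1, 3, 4, 16, 8, 7, 5, 9, 10, 6, 12, 13, 14, 15, 11, 2]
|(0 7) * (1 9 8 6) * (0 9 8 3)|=|(0 7 9 3)(1 8 6)|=12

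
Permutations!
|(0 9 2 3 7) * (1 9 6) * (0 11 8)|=9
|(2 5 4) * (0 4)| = 4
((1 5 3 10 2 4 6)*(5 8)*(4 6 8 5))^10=((1 5 3 10 2 6)(4 8))^10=(1 2 3)(5 6 10)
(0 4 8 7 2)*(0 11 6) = (0 4 8 7 2 11 6) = [4, 1, 11, 3, 8, 5, 0, 2, 7, 9, 10, 6]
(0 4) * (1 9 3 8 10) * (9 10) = (0 4)(1 10)(3 8 9) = [4, 10, 2, 8, 0, 5, 6, 7, 9, 3, 1]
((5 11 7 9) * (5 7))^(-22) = (11)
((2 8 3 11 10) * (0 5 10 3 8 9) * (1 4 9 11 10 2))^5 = (0 10 5 1 2 4 11 9 3)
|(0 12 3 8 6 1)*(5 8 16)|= 8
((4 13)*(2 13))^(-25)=(2 4 13)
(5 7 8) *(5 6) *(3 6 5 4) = (3 6 4)(5 7 8) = [0, 1, 2, 6, 3, 7, 4, 8, 5]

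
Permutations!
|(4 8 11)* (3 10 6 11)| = |(3 10 6 11 4 8)| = 6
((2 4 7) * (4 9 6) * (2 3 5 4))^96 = (9)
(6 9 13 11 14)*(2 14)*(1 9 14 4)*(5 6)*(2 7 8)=(1 9 13 11 7 8 2 4)(5 6 14)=[0, 9, 4, 3, 1, 6, 14, 8, 2, 13, 10, 7, 12, 11, 5]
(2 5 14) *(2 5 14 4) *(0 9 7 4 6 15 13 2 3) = [9, 1, 14, 0, 3, 6, 15, 4, 8, 7, 10, 11, 12, 2, 5, 13] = (0 9 7 4 3)(2 14 5 6 15 13)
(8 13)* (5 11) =(5 11)(8 13) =[0, 1, 2, 3, 4, 11, 6, 7, 13, 9, 10, 5, 12, 8]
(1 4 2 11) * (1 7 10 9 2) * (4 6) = (1 6 4)(2 11 7 10 9) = [0, 6, 11, 3, 1, 5, 4, 10, 8, 2, 9, 7]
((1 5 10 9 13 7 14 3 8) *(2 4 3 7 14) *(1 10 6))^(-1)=((1 5 6)(2 4 3 8 10 9 13 14 7))^(-1)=(1 6 5)(2 7 14 13 9 10 8 3 4)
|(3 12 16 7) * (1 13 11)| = |(1 13 11)(3 12 16 7)| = 12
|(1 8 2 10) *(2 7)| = 5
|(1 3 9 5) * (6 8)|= |(1 3 9 5)(6 8)|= 4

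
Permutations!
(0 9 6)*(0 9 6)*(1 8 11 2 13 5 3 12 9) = (0 6 1 8 11 2 13 5 3 12 9) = [6, 8, 13, 12, 4, 3, 1, 7, 11, 0, 10, 2, 9, 5]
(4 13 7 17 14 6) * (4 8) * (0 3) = (0 3)(4 13 7 17 14 6 8) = [3, 1, 2, 0, 13, 5, 8, 17, 4, 9, 10, 11, 12, 7, 6, 15, 16, 14]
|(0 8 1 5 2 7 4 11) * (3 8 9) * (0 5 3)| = 30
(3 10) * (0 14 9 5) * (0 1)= (0 14 9 5 1)(3 10)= [14, 0, 2, 10, 4, 1, 6, 7, 8, 5, 3, 11, 12, 13, 9]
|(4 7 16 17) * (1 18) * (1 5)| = |(1 18 5)(4 7 16 17)| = 12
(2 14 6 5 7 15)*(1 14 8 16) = [0, 14, 8, 3, 4, 7, 5, 15, 16, 9, 10, 11, 12, 13, 6, 2, 1] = (1 14 6 5 7 15 2 8 16)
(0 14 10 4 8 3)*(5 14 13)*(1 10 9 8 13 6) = (0 6 1 10 4 13 5 14 9 8 3) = [6, 10, 2, 0, 13, 14, 1, 7, 3, 8, 4, 11, 12, 5, 9]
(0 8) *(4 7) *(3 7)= (0 8)(3 7 4)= [8, 1, 2, 7, 3, 5, 6, 4, 0]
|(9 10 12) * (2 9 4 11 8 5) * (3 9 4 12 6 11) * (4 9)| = 14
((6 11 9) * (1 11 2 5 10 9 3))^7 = ((1 11 3)(2 5 10 9 6))^7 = (1 11 3)(2 10 6 5 9)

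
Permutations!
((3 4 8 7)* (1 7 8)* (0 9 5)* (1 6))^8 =(0 5 9)(1 4 7 6 3)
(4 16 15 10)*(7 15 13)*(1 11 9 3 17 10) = (1 11 9 3 17 10 4 16 13 7 15) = [0, 11, 2, 17, 16, 5, 6, 15, 8, 3, 4, 9, 12, 7, 14, 1, 13, 10]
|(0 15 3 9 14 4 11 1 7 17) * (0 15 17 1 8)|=18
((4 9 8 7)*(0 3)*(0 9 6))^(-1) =(0 6 4 7 8 9 3)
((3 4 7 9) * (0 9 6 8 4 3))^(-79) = ((0 9)(4 7 6 8))^(-79) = (0 9)(4 7 6 8)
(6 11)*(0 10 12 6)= (0 10 12 6 11)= [10, 1, 2, 3, 4, 5, 11, 7, 8, 9, 12, 0, 6]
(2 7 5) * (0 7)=(0 7 5 2)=[7, 1, 0, 3, 4, 2, 6, 5]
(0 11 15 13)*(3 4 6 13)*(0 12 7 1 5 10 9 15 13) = (0 11 13 12 7 1 5 10 9 15 3 4 6) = [11, 5, 2, 4, 6, 10, 0, 1, 8, 15, 9, 13, 7, 12, 14, 3]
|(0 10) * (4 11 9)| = 6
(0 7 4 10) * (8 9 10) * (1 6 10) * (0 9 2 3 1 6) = (0 7 4 8 2 3 1)(6 10 9) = [7, 0, 3, 1, 8, 5, 10, 4, 2, 6, 9]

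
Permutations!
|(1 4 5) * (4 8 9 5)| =|(1 8 9 5)| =4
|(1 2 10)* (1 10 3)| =3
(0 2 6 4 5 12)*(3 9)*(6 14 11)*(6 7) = [2, 1, 14, 9, 5, 12, 4, 6, 8, 3, 10, 7, 0, 13, 11] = (0 2 14 11 7 6 4 5 12)(3 9)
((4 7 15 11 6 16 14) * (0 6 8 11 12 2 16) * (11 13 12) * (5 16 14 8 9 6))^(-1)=(0 6 9 11 15 7 4 14 2 12 13 8 16 5)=((0 5 16 8 13 12 2 14 4 7 15 11 9 6))^(-1)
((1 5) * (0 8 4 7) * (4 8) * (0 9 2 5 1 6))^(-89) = ((0 4 7 9 2 5 6))^(-89) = (0 7 2 6 4 9 5)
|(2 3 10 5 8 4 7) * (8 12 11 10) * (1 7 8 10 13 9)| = 10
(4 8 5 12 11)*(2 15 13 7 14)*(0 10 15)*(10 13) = [13, 1, 0, 3, 8, 12, 6, 14, 5, 9, 15, 4, 11, 7, 2, 10] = (0 13 7 14 2)(4 8 5 12 11)(10 15)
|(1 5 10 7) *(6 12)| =4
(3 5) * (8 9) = (3 5)(8 9) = [0, 1, 2, 5, 4, 3, 6, 7, 9, 8]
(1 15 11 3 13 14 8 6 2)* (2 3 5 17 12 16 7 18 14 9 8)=(1 15 11 5 17 12 16 7 18 14 2)(3 13 9 8 6)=[0, 15, 1, 13, 4, 17, 3, 18, 6, 8, 10, 5, 16, 9, 2, 11, 7, 12, 14]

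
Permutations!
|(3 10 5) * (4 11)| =6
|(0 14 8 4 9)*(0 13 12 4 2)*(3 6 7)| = 12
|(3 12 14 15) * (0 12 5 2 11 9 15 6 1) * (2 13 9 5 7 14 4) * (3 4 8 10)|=63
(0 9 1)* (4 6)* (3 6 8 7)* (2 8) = [9, 0, 8, 6, 2, 5, 4, 3, 7, 1] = (0 9 1)(2 8 7 3 6 4)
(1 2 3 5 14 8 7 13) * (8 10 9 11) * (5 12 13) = [0, 2, 3, 12, 4, 14, 6, 5, 7, 11, 9, 8, 13, 1, 10] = (1 2 3 12 13)(5 14 10 9 11 8 7)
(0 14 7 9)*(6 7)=(0 14 6 7 9)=[14, 1, 2, 3, 4, 5, 7, 9, 8, 0, 10, 11, 12, 13, 6]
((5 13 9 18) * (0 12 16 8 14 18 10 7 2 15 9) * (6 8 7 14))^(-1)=((0 12 16 7 2 15 9 10 14 18 5 13)(6 8))^(-1)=(0 13 5 18 14 10 9 15 2 7 16 12)(6 8)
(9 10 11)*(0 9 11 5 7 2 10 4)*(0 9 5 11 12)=[5, 1, 10, 3, 9, 7, 6, 2, 8, 4, 11, 12, 0]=(0 5 7 2 10 11 12)(4 9)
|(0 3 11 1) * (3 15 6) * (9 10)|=6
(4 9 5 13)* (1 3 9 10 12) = (1 3 9 5 13 4 10 12) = [0, 3, 2, 9, 10, 13, 6, 7, 8, 5, 12, 11, 1, 4]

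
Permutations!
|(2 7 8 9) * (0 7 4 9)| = 3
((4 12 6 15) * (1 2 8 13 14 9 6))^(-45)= ((1 2 8 13 14 9 6 15 4 12))^(-45)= (1 9)(2 6)(4 13)(8 15)(12 14)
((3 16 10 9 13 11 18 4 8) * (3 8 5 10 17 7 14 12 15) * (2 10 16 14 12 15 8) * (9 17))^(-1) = ((2 10 17 7 12 8)(3 14 15)(4 5 16 9 13 11 18))^(-1) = (2 8 12 7 17 10)(3 15 14)(4 18 11 13 9 16 5)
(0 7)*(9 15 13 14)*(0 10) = (0 7 10)(9 15 13 14) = [7, 1, 2, 3, 4, 5, 6, 10, 8, 15, 0, 11, 12, 14, 9, 13]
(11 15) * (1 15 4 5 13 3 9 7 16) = (1 15 11 4 5 13 3 9 7 16) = [0, 15, 2, 9, 5, 13, 6, 16, 8, 7, 10, 4, 12, 3, 14, 11, 1]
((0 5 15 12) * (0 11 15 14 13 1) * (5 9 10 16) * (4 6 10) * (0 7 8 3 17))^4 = ((0 9 4 6 10 16 5 14 13 1 7 8 3 17)(11 15 12))^4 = (0 10 13 3 4 5 7)(1 17 6 14 8 9 16)(11 15 12)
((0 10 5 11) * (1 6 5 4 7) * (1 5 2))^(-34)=(0 4 5)(1 2 6)(7 11 10)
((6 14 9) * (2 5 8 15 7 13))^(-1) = (2 13 7 15 8 5)(6 9 14)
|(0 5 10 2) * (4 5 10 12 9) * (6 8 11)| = 12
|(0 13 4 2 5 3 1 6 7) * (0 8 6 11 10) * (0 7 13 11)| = |(0 11 10 7 8 6 13 4 2 5 3 1)| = 12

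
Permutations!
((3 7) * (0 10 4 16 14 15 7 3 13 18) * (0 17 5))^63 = (0 18 15 4 5 13 14 10 17 7 16)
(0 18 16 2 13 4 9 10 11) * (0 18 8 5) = (0 8 5)(2 13 4 9 10 11 18 16) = [8, 1, 13, 3, 9, 0, 6, 7, 5, 10, 11, 18, 12, 4, 14, 15, 2, 17, 16]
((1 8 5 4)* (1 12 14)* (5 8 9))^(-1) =(1 14 12 4 5 9)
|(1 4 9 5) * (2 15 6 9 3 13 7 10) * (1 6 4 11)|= 42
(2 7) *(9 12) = [0, 1, 7, 3, 4, 5, 6, 2, 8, 12, 10, 11, 9] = (2 7)(9 12)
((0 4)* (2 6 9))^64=((0 4)(2 6 9))^64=(2 6 9)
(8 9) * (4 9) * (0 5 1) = (0 5 1)(4 9 8) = [5, 0, 2, 3, 9, 1, 6, 7, 4, 8]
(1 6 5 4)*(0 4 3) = (0 4 1 6 5 3) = [4, 6, 2, 0, 1, 3, 5]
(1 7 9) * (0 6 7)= (0 6 7 9 1)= [6, 0, 2, 3, 4, 5, 7, 9, 8, 1]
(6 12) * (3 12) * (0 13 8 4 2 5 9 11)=(0 13 8 4 2 5 9 11)(3 12 6)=[13, 1, 5, 12, 2, 9, 3, 7, 4, 11, 10, 0, 6, 8]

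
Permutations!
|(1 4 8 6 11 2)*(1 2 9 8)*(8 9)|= 6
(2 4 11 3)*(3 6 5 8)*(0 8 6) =(0 8 3 2 4 11)(5 6) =[8, 1, 4, 2, 11, 6, 5, 7, 3, 9, 10, 0]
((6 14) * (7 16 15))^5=(6 14)(7 15 16)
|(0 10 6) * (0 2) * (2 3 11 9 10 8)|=15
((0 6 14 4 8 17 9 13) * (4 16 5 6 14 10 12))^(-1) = ((0 14 16 5 6 10 12 4 8 17 9 13))^(-1) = (0 13 9 17 8 4 12 10 6 5 16 14)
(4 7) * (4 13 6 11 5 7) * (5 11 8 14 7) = (6 8 14 7 13) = [0, 1, 2, 3, 4, 5, 8, 13, 14, 9, 10, 11, 12, 6, 7]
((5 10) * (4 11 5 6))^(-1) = (4 6 10 5 11)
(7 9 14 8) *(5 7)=(5 7 9 14 8)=[0, 1, 2, 3, 4, 7, 6, 9, 5, 14, 10, 11, 12, 13, 8]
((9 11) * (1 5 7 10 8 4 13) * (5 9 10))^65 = (1 11 8 13 9 10 4)(5 7)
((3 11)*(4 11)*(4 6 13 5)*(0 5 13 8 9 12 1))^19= (13)(0 1 12 9 8 6 3 11 4 5)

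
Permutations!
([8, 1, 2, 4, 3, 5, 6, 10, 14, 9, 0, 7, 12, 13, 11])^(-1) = [10, 1, 2, 4, 3, 5, 6, 11, 0, 9, 7, 14, 12, 13, 8]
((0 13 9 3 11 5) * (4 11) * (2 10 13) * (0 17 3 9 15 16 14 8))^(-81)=((0 2 10 13 15 16 14 8)(3 4 11 5 17))^(-81)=(0 8 14 16 15 13 10 2)(3 17 5 11 4)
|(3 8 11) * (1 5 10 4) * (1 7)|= |(1 5 10 4 7)(3 8 11)|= 15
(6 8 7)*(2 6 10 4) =(2 6 8 7 10 4) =[0, 1, 6, 3, 2, 5, 8, 10, 7, 9, 4]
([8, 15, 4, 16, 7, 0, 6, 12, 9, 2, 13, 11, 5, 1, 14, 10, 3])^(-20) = [4, 1, 5, 3, 0, 2, 6, 8, 7, 12, 10, 11, 9, 13, 14, 15, 16]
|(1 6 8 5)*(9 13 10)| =12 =|(1 6 8 5)(9 13 10)|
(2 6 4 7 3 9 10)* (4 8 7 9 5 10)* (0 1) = (0 1)(2 6 8 7 3 5 10)(4 9) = [1, 0, 6, 5, 9, 10, 8, 3, 7, 4, 2]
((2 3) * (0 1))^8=(3)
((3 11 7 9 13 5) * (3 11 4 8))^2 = (3 8 4)(5 7 13 11 9)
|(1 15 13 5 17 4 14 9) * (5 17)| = 7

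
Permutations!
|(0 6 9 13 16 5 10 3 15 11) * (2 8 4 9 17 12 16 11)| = 15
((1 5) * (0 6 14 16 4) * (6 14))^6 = ((0 14 16 4)(1 5))^6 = (0 16)(4 14)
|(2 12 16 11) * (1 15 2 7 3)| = 8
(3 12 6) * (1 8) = (1 8)(3 12 6) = [0, 8, 2, 12, 4, 5, 3, 7, 1, 9, 10, 11, 6]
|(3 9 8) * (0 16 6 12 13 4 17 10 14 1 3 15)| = 14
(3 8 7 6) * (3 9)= (3 8 7 6 9)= [0, 1, 2, 8, 4, 5, 9, 6, 7, 3]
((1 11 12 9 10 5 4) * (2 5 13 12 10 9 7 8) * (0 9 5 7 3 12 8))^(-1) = (0 7 2 8 13 10 11 1 4 5 9)(3 12)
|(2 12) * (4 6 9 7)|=4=|(2 12)(4 6 9 7)|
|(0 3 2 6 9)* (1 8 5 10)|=|(0 3 2 6 9)(1 8 5 10)|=20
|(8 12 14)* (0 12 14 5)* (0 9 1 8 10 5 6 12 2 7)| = 6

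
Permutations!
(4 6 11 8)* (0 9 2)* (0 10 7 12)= (0 9 2 10 7 12)(4 6 11 8)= [9, 1, 10, 3, 6, 5, 11, 12, 4, 2, 7, 8, 0]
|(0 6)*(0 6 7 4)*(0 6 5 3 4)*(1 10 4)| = 6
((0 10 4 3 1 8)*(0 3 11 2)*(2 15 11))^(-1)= ((0 10 4 2)(1 8 3)(11 15))^(-1)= (0 2 4 10)(1 3 8)(11 15)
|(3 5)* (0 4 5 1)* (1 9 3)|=4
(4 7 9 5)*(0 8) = [8, 1, 2, 3, 7, 4, 6, 9, 0, 5] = (0 8)(4 7 9 5)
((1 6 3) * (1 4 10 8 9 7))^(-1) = ((1 6 3 4 10 8 9 7))^(-1) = (1 7 9 8 10 4 3 6)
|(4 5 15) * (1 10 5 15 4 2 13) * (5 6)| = 8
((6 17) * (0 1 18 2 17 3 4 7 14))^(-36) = ((0 1 18 2 17 6 3 4 7 14))^(-36) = (0 17 7 18 3)(1 6 14 2 4)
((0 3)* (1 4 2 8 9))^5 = ((0 3)(1 4 2 8 9))^5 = (9)(0 3)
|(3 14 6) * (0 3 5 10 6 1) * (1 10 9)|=|(0 3 14 10 6 5 9 1)|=8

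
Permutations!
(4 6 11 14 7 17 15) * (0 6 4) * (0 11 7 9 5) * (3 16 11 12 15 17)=(17)(0 6 7 3 16 11 14 9 5)(12 15)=[6, 1, 2, 16, 4, 0, 7, 3, 8, 5, 10, 14, 15, 13, 9, 12, 11, 17]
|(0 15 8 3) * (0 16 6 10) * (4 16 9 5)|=|(0 15 8 3 9 5 4 16 6 10)|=10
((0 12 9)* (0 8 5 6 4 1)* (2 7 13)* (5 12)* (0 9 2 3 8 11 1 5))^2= ((1 9 11)(2 7 13 3 8 12)(4 5 6))^2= (1 11 9)(2 13 8)(3 12 7)(4 6 5)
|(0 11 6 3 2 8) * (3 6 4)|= 6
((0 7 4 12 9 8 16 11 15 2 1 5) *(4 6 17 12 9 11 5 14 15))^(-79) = ((0 7 6 17 12 11 4 9 8 16 5)(1 14 15 2))^(-79) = (0 16 9 11 17 7 5 8 4 12 6)(1 14 15 2)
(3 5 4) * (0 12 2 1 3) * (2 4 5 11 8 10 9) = (0 12 4)(1 3 11 8 10 9 2) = [12, 3, 1, 11, 0, 5, 6, 7, 10, 2, 9, 8, 4]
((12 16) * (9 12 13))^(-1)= (9 13 16 12)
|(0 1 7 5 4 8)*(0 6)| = 7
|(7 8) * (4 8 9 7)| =2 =|(4 8)(7 9)|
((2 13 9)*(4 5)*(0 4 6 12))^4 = (0 12 6 5 4)(2 13 9)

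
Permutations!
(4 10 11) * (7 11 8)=(4 10 8 7 11)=[0, 1, 2, 3, 10, 5, 6, 11, 7, 9, 8, 4]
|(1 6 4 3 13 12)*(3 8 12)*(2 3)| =15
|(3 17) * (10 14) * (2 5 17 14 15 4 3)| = |(2 5 17)(3 14 10 15 4)| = 15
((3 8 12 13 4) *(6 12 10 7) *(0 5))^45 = ((0 5)(3 8 10 7 6 12 13 4))^45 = (0 5)(3 12 10 4 6 8 13 7)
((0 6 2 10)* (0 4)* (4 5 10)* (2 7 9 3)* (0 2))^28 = (10)(0 9 6 3 7) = ((0 6 7 9 3)(2 4)(5 10))^28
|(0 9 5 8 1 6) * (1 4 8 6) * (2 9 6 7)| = 4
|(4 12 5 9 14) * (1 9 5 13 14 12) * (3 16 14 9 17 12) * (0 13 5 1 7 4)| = 12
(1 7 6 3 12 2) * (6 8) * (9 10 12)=[0, 7, 1, 9, 4, 5, 3, 8, 6, 10, 12, 11, 2]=(1 7 8 6 3 9 10 12 2)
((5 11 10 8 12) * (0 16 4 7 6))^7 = (0 4 6 16 7)(5 10 12 11 8)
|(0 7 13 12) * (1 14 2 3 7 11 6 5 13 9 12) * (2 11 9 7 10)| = 6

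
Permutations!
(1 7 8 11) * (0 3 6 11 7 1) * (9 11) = [3, 1, 2, 6, 4, 5, 9, 8, 7, 11, 10, 0] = (0 3 6 9 11)(7 8)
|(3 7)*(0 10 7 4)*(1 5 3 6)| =|(0 10 7 6 1 5 3 4)| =8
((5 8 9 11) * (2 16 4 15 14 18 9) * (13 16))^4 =((2 13 16 4 15 14 18 9 11 5 8))^4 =(2 15 11 13 14 5 16 18 8 4 9)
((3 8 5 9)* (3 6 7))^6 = (9)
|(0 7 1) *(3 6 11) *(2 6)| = 12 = |(0 7 1)(2 6 11 3)|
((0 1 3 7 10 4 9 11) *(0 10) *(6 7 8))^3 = (0 8)(1 6)(3 7)(4 10 11 9)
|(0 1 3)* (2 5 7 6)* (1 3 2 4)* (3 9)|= 6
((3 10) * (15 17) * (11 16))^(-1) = (3 10)(11 16)(15 17)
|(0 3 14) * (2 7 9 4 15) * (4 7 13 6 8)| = 6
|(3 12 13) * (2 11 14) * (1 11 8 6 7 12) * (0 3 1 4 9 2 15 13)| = |(0 3 4 9 2 8 6 7 12)(1 11 14 15 13)| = 45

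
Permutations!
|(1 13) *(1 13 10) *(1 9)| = |(13)(1 10 9)| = 3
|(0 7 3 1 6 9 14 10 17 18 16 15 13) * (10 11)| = 14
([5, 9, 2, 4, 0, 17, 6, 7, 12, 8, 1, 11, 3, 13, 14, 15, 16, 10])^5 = [9, 4, 2, 10, 1, 8, 6, 7, 5, 0, 3, 11, 17, 13, 14, 15, 16, 12]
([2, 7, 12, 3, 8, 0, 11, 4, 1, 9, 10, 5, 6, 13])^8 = (13)(0 12 11)(2 6 5)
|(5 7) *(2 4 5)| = 4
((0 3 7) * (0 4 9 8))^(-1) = (0 8 9 4 7 3)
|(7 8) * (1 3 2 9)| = |(1 3 2 9)(7 8)| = 4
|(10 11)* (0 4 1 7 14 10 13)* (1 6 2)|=10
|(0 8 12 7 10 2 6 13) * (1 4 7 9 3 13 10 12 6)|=12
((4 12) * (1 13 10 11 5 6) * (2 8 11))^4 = (1 8)(2 6)(5 10)(11 13)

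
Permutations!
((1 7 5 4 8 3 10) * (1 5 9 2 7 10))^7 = (1 10 5 4 8 3)(2 7 9)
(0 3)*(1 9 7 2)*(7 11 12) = (0 3)(1 9 11 12 7 2) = [3, 9, 1, 0, 4, 5, 6, 2, 8, 11, 10, 12, 7]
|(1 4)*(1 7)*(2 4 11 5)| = 6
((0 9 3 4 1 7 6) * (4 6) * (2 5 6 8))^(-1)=(0 6 5 2 8 3 9)(1 4 7)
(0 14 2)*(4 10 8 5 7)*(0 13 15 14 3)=[3, 1, 13, 0, 10, 7, 6, 4, 5, 9, 8, 11, 12, 15, 2, 14]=(0 3)(2 13 15 14)(4 10 8 5 7)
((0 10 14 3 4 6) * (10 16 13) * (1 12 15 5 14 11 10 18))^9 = (0 3 15 18)(1 16 4 5)(6 14 12 13)(10 11)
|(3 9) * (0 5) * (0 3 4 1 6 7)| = |(0 5 3 9 4 1 6 7)| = 8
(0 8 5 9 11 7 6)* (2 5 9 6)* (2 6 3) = (0 8 9 11 7 6)(2 5 3) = [8, 1, 5, 2, 4, 3, 0, 6, 9, 11, 10, 7]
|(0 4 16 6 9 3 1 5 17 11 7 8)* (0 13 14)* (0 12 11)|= 18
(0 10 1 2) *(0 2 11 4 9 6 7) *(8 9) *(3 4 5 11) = (0 10 1 3 4 8 9 6 7)(5 11) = [10, 3, 2, 4, 8, 11, 7, 0, 9, 6, 1, 5]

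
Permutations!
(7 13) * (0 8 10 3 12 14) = (0 8 10 3 12 14)(7 13) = [8, 1, 2, 12, 4, 5, 6, 13, 10, 9, 3, 11, 14, 7, 0]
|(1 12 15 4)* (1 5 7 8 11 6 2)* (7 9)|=11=|(1 12 15 4 5 9 7 8 11 6 2)|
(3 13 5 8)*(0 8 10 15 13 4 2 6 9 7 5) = (0 8 3 4 2 6 9 7 5 10 15 13) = [8, 1, 6, 4, 2, 10, 9, 5, 3, 7, 15, 11, 12, 0, 14, 13]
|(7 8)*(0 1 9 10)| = |(0 1 9 10)(7 8)| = 4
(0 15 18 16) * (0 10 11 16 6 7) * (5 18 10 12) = (0 15 10 11 16 12 5 18 6 7) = [15, 1, 2, 3, 4, 18, 7, 0, 8, 9, 11, 16, 5, 13, 14, 10, 12, 17, 6]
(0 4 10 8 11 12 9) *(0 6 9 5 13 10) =(0 4)(5 13 10 8 11 12)(6 9) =[4, 1, 2, 3, 0, 13, 9, 7, 11, 6, 8, 12, 5, 10]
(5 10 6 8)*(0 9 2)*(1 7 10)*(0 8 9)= (1 7 10 6 9 2 8 5)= [0, 7, 8, 3, 4, 1, 9, 10, 5, 2, 6]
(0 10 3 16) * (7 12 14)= (0 10 3 16)(7 12 14)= [10, 1, 2, 16, 4, 5, 6, 12, 8, 9, 3, 11, 14, 13, 7, 15, 0]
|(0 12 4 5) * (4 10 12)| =6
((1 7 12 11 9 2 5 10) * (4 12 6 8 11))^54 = (12)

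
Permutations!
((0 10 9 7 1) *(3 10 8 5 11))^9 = (11) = ((0 8 5 11 3 10 9 7 1))^9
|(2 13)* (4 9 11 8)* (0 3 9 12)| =14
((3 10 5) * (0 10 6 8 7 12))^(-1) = (0 12 7 8 6 3 5 10)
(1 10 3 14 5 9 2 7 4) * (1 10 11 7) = (1 11 7 4 10 3 14 5 9 2) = [0, 11, 1, 14, 10, 9, 6, 4, 8, 2, 3, 7, 12, 13, 5]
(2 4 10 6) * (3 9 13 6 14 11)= (2 4 10 14 11 3 9 13 6)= [0, 1, 4, 9, 10, 5, 2, 7, 8, 13, 14, 3, 12, 6, 11]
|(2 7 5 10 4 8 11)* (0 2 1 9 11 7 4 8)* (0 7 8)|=6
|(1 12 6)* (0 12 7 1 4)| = 4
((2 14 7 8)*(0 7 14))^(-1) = (14)(0 2 8 7)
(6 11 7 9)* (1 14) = (1 14)(6 11 7 9) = [0, 14, 2, 3, 4, 5, 11, 9, 8, 6, 10, 7, 12, 13, 1]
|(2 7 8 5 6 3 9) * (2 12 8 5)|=8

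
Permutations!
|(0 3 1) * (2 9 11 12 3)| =7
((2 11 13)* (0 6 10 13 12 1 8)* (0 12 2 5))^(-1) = ((0 6 10 13 5)(1 8 12)(2 11))^(-1) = (0 5 13 10 6)(1 12 8)(2 11)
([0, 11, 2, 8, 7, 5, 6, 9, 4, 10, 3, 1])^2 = [0, 1, 2, 4, 9, 5, 6, 10, 7, 3, 8, 11]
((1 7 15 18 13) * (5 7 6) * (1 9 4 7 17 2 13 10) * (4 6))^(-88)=((1 4 7 15 18 10)(2 13 9 6 5 17))^(-88)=(1 7 18)(2 9 5)(4 15 10)(6 17 13)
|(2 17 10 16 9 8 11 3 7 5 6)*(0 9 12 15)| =14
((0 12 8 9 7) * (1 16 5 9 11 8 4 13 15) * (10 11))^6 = (0 16 4 9 15)(1 12 5 13 7)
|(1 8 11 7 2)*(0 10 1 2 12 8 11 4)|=8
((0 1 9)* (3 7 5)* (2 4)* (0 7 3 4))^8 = (0 1 9 7 5 4 2)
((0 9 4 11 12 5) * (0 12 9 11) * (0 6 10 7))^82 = (12)(0 10 4 11 7 6 9)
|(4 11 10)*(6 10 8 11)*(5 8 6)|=6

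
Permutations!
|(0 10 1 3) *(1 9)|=|(0 10 9 1 3)|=5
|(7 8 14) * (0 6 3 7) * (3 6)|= 5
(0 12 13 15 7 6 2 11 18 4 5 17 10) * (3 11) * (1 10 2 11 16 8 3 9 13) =(0 12 1 10)(2 9 13 15 7 6 11 18 4 5 17)(3 16 8) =[12, 10, 9, 16, 5, 17, 11, 6, 3, 13, 0, 18, 1, 15, 14, 7, 8, 2, 4]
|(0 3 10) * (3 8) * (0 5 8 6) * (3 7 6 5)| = 10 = |(0 5 8 7 6)(3 10)|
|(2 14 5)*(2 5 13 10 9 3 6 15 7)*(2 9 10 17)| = 20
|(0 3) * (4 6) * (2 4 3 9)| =6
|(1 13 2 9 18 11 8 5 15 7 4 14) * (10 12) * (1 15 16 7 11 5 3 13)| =26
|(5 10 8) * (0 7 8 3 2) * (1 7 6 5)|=|(0 6 5 10 3 2)(1 7 8)|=6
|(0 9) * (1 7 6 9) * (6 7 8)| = |(0 1 8 6 9)| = 5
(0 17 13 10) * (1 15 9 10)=(0 17 13 1 15 9 10)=[17, 15, 2, 3, 4, 5, 6, 7, 8, 10, 0, 11, 12, 1, 14, 9, 16, 13]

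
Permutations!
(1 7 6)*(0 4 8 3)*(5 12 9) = (0 4 8 3)(1 7 6)(5 12 9) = [4, 7, 2, 0, 8, 12, 1, 6, 3, 5, 10, 11, 9]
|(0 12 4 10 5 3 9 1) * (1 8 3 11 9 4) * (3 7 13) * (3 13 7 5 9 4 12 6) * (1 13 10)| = 12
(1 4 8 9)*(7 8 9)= (1 4 9)(7 8)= [0, 4, 2, 3, 9, 5, 6, 8, 7, 1]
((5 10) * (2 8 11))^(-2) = ((2 8 11)(5 10))^(-2) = (2 8 11)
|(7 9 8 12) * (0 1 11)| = 12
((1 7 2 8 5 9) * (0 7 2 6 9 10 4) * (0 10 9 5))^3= ((0 7 6 5 9 1 2 8)(4 10))^3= (0 5 2 7 9 8 6 1)(4 10)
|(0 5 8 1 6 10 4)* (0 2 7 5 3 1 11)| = 11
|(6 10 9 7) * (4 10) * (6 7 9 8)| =|(4 10 8 6)| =4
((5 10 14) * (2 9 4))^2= (2 4 9)(5 14 10)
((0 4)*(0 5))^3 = (5) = ((0 4 5))^3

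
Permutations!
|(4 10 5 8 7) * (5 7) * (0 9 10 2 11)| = |(0 9 10 7 4 2 11)(5 8)| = 14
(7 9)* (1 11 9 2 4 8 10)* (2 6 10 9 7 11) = [0, 2, 4, 3, 8, 5, 10, 6, 9, 11, 1, 7] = (1 2 4 8 9 11 7 6 10)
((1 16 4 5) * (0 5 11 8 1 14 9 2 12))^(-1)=(0 12 2 9 14 5)(1 8 11 4 16)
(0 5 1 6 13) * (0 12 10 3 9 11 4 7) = [5, 6, 2, 9, 7, 1, 13, 0, 8, 11, 3, 4, 10, 12] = (0 5 1 6 13 12 10 3 9 11 4 7)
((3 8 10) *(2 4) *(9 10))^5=((2 4)(3 8 9 10))^5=(2 4)(3 8 9 10)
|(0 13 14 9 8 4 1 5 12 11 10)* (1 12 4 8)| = |(0 13 14 9 1 5 4 12 11 10)| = 10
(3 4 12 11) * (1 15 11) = [0, 15, 2, 4, 12, 5, 6, 7, 8, 9, 10, 3, 1, 13, 14, 11] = (1 15 11 3 4 12)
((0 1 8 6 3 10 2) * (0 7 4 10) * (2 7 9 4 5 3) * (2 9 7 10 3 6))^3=(10)(0 2 6 3 8 5 4 1 7 9)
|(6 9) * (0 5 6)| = 4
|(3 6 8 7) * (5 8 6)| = |(3 5 8 7)| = 4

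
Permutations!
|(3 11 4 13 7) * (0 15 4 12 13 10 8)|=5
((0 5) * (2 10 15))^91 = (0 5)(2 10 15)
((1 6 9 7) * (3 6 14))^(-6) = (14)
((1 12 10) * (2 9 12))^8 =((1 2 9 12 10))^8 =(1 12 2 10 9)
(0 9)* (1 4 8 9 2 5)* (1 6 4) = (0 2 5 6 4 8 9) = [2, 1, 5, 3, 8, 6, 4, 7, 9, 0]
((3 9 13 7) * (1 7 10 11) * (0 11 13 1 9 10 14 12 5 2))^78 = ((0 11 9 1 7 3 10 13 14 12 5 2))^78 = (0 10)(1 12)(2 3)(5 7)(9 14)(11 13)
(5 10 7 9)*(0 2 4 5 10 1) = (0 2 4 5 1)(7 9 10) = [2, 0, 4, 3, 5, 1, 6, 9, 8, 10, 7]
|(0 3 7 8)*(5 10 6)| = 12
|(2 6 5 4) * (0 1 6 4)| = 4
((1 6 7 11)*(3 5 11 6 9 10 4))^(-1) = ((1 9 10 4 3 5 11)(6 7))^(-1) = (1 11 5 3 4 10 9)(6 7)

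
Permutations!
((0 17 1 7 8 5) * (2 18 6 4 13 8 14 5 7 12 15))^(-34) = ((0 17 1 12 15 2 18 6 4 13 8 7 14 5))^(-34) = (0 4 1 8 15 14 18)(2 5 6 17 13 12 7)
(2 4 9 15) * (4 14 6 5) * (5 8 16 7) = (2 14 6 8 16 7 5 4 9 15) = [0, 1, 14, 3, 9, 4, 8, 5, 16, 15, 10, 11, 12, 13, 6, 2, 7]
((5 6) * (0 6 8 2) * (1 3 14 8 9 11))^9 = ((0 6 5 9 11 1 3 14 8 2))^9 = (0 2 8 14 3 1 11 9 5 6)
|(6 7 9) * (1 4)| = |(1 4)(6 7 9)| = 6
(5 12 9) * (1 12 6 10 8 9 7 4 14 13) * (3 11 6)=(1 12 7 4 14 13)(3 11 6 10 8 9 5)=[0, 12, 2, 11, 14, 3, 10, 4, 9, 5, 8, 6, 7, 1, 13]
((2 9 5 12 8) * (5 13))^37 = (2 9 13 5 12 8)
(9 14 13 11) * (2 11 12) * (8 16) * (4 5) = (2 11 9 14 13 12)(4 5)(8 16) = [0, 1, 11, 3, 5, 4, 6, 7, 16, 14, 10, 9, 2, 12, 13, 15, 8]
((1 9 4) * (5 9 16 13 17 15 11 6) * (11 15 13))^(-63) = (13 17)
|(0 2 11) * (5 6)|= 6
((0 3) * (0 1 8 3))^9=(8)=((1 8 3))^9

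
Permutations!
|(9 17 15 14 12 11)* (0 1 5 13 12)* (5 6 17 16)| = 6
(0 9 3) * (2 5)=(0 9 3)(2 5)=[9, 1, 5, 0, 4, 2, 6, 7, 8, 3]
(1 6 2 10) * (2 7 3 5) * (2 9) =(1 6 7 3 5 9 2 10) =[0, 6, 10, 5, 4, 9, 7, 3, 8, 2, 1]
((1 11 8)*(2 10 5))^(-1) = ((1 11 8)(2 10 5))^(-1) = (1 8 11)(2 5 10)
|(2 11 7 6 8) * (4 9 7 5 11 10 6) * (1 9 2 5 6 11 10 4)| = 30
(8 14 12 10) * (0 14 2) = (0 14 12 10 8 2) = [14, 1, 0, 3, 4, 5, 6, 7, 2, 9, 8, 11, 10, 13, 12]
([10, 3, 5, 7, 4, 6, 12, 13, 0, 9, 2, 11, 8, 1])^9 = [2, 3, 6, 7, 4, 12, 8, 13, 10, 9, 5, 11, 0, 1]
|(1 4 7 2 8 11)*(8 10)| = 7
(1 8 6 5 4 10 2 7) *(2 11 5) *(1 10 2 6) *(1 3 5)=(1 8 3 5 4 2 7 10 11)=[0, 8, 7, 5, 2, 4, 6, 10, 3, 9, 11, 1]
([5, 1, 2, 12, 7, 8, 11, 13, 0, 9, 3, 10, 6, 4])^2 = (0 8 5)(3 6 10 12 11)(4 13 7)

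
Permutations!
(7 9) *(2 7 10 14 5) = [0, 1, 7, 3, 4, 2, 6, 9, 8, 10, 14, 11, 12, 13, 5] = (2 7 9 10 14 5)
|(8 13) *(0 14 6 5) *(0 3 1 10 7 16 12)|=10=|(0 14 6 5 3 1 10 7 16 12)(8 13)|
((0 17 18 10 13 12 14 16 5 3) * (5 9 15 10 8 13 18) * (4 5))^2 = ((0 17 4 5 3)(8 13 12 14 16 9 15 10 18))^2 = (0 4 3 17 5)(8 12 16 15 18 13 14 9 10)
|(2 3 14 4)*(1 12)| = 4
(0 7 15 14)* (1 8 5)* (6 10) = (0 7 15 14)(1 8 5)(6 10) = [7, 8, 2, 3, 4, 1, 10, 15, 5, 9, 6, 11, 12, 13, 0, 14]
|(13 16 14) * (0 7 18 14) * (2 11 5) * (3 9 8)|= 6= |(0 7 18 14 13 16)(2 11 5)(3 9 8)|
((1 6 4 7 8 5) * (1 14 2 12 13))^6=((1 6 4 7 8 5 14 2 12 13))^6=(1 14 4 12 8)(2 7 13 5 6)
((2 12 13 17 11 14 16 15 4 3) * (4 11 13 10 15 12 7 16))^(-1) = ((2 7 16 12 10 15 11 14 4 3)(13 17))^(-1) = (2 3 4 14 11 15 10 12 16 7)(13 17)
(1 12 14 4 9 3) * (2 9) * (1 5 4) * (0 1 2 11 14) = (0 1 12)(2 9 3 5 4 11 14) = [1, 12, 9, 5, 11, 4, 6, 7, 8, 3, 10, 14, 0, 13, 2]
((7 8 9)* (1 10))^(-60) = (10)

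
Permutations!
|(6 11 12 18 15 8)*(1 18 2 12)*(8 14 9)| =|(1 18 15 14 9 8 6 11)(2 12)| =8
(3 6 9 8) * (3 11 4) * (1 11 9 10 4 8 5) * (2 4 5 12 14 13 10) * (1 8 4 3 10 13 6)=(1 11 4 10 5 8 9 12 14 6 2 3)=[0, 11, 3, 1, 10, 8, 2, 7, 9, 12, 5, 4, 14, 13, 6]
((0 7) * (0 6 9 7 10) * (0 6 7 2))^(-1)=(0 2 9 6 10)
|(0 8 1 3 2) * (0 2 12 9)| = 6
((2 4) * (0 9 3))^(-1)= ((0 9 3)(2 4))^(-1)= (0 3 9)(2 4)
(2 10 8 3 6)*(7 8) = [0, 1, 10, 6, 4, 5, 2, 8, 3, 9, 7] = (2 10 7 8 3 6)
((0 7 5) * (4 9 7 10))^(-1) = (0 5 7 9 4 10)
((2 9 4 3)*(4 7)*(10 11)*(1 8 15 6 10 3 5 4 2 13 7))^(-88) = (15)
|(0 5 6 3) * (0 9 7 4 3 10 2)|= |(0 5 6 10 2)(3 9 7 4)|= 20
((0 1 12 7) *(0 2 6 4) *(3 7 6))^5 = (12)(2 7 3)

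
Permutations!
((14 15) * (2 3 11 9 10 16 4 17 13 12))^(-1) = ((2 3 11 9 10 16 4 17 13 12)(14 15))^(-1) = (2 12 13 17 4 16 10 9 11 3)(14 15)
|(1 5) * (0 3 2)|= 6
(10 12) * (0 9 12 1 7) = (0 9 12 10 1 7) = [9, 7, 2, 3, 4, 5, 6, 0, 8, 12, 1, 11, 10]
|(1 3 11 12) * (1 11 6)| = 6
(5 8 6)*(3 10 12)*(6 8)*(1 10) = [0, 10, 2, 1, 4, 6, 5, 7, 8, 9, 12, 11, 3] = (1 10 12 3)(5 6)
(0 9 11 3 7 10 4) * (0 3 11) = (11)(0 9)(3 7 10 4) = [9, 1, 2, 7, 3, 5, 6, 10, 8, 0, 4, 11]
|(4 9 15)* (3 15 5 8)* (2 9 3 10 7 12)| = 21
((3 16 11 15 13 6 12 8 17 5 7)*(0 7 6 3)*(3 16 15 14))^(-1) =(0 7)(3 14 11 16 13 15)(5 17 8 12 6)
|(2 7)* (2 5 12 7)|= |(5 12 7)|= 3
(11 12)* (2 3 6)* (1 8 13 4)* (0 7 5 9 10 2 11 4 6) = (0 7 5 9 10 2 3)(1 8 13 6 11 12 4) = [7, 8, 3, 0, 1, 9, 11, 5, 13, 10, 2, 12, 4, 6]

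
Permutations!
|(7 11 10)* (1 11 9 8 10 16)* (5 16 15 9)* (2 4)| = 18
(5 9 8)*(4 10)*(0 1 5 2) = [1, 5, 0, 3, 10, 9, 6, 7, 2, 8, 4] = (0 1 5 9 8 2)(4 10)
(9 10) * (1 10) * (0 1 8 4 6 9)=(0 1 10)(4 6 9 8)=[1, 10, 2, 3, 6, 5, 9, 7, 4, 8, 0]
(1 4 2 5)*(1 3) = (1 4 2 5 3) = [0, 4, 5, 1, 2, 3]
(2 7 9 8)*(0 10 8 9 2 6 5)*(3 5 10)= (0 3 5)(2 7)(6 10 8)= [3, 1, 7, 5, 4, 0, 10, 2, 6, 9, 8]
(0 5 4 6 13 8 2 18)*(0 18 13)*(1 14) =(18)(0 5 4 6)(1 14)(2 13 8) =[5, 14, 13, 3, 6, 4, 0, 7, 2, 9, 10, 11, 12, 8, 1, 15, 16, 17, 18]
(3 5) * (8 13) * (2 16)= (2 16)(3 5)(8 13)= [0, 1, 16, 5, 4, 3, 6, 7, 13, 9, 10, 11, 12, 8, 14, 15, 2]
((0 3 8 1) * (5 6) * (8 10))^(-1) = ((0 3 10 8 1)(5 6))^(-1) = (0 1 8 10 3)(5 6)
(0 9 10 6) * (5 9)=(0 5 9 10 6)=[5, 1, 2, 3, 4, 9, 0, 7, 8, 10, 6]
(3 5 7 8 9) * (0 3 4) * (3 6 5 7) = (0 6 5 3 7 8 9 4) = [6, 1, 2, 7, 0, 3, 5, 8, 9, 4]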